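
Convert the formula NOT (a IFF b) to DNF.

NOT (a IFF b)
= NOT ((a IMPLIES b) AND (b IMPLIES a))   [eliminate IFF]
= NOT ((NOT a OR b) AND (b IMPLIES a))   [eliminate IMPLIES]
= NOT ((NOT a OR b) AND (NOT b OR a))   [eliminate IMPLIES]
= NOT (NOT a OR b) OR NOT (NOT b OR a)   [De Morgan]
= (NOT NOT a AND NOT b) OR NOT (NOT b OR a)   [De Morgan]
= (a AND NOT b) OR NOT (NOT b OR a)   [double negation]
= (a AND NOT b) OR (NOT NOT b AND NOT a)   [De Morgan]
= (a AND NOT b) OR (b AND NOT a)   [double negation]

(a AND NOT b) OR (b AND NOT a)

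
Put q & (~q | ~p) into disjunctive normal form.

q & (~q | ~p)
≡ (q & ~q) | (q & ~p)   — distribute & over |
≡ q & ~p   — simplify

q & ~p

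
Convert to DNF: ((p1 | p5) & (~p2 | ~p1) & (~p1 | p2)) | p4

(p5 & ~p1) | p4

((p1 | p5) & (~p2 | ~p1) & (~p1 | p2)) | p4
⇔ (p1 & ~p2 & ~p1) | (p1 & ~p2 & p2) | (p1 & ~p1 & ~p1) | (p1 & ~p1 & p2) | (p5 & ~p2 & ~p1) | (p5 & ~p2 & p2) | (p5 & ~p1 & ~p1) | (p5 & ~p1 & p2) | p4   [distribute & over |]
⇔ (p5 & ~p1) | p4   [simplify]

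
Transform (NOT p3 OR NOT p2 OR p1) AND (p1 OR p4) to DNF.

(NOT p3 OR NOT p2 OR p1) AND (p1 OR p4)
≡ (NOT p3 AND p1) OR (NOT p3 AND p4) OR (NOT p2 AND p1) OR (NOT p2 AND p4) OR (p1 AND p1) OR (p1 AND p4)   [distribute AND over OR]
≡ (NOT p3 AND p4) OR (NOT p2 AND p4) OR p1   [simplify]

(NOT p3 AND p4) OR (NOT p2 AND p4) OR p1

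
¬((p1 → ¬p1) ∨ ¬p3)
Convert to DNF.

¬((p1 → ¬p1) ∨ ¬p3)
⇔ ¬(¬p1 ∨ ¬p1 ∨ ¬p3)   [eliminate →]
⇔ ¬¬p1 ∧ ¬¬p1 ∧ ¬¬p3   [De Morgan]
⇔ p1 ∧ ¬¬p1 ∧ ¬¬p3   [double negation]
⇔ p1 ∧ p1 ∧ ¬¬p3   [double negation]
⇔ p1 ∧ p1 ∧ p3   [double negation]
⇔ p1 ∧ p3   [simplify]

p1 ∧ p3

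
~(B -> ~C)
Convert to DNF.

B & C

~(B -> ~C)
⇔ ~(~B | ~C)   [eliminate ->]
⇔ ~~B & ~~C   [De Morgan]
⇔ B & ~~C   [double negation]
⇔ B & C   [double negation]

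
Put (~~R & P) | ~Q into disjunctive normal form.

(R & P) | ~Q

(~~R & P) | ~Q
⇔ (R & P) | ~Q   [double negation]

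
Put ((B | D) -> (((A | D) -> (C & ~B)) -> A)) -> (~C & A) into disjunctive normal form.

((B | D) -> (((A | D) -> (C & ~B)) -> A)) -> (~C & A)
⇔ ~((B | D) -> (((A | D) -> (C & ~B)) -> A)) | (~C & A)   [eliminate ->]
⇔ ~(~(B | D) | (((A | D) -> (C & ~B)) -> A)) | (~C & A)   [eliminate ->]
⇔ ~(~(B | D) | ~((A | D) -> (C & ~B)) | A) | (~C & A)   [eliminate ->]
⇔ ~(~(B | D) | ~(~(A | D) | (C & ~B)) | A) | (~C & A)   [eliminate ->]
⇔ (~~(B | D) & ~~(~(A | D) | (C & ~B)) & ~A) | (~C & A)   [De Morgan]
⇔ ((B | D) & ~~(~(A | D) | (C & ~B)) & ~A) | (~C & A)   [double negation]
⇔ ((B | D) & (~(A | D) | (C & ~B)) & ~A) | (~C & A)   [double negation]
⇔ ((B | D) & ((~A & ~D) | (C & ~B)) & ~A) | (~C & A)   [De Morgan]
⇔ (B & ~A & ~D & ~A) | (B & C & ~B & ~A) | (D & ~A & ~D & ~A) | (D & C & ~B & ~A) | (~C & A)   [distribute & over |]
⇔ (B & ~A & ~D) | (D & C & ~B & ~A) | (~C & A)   [simplify]

(B & ~A & ~D) | (D & C & ~B & ~A) | (~C & A)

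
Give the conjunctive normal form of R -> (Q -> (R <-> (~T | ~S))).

R -> (Q -> (R <-> (~T | ~S)))
≡ ~R | (Q -> (R <-> (~T | ~S)))   — eliminate ->
≡ ~R | ~Q | (R <-> (~T | ~S))   — eliminate ->
≡ ~R | ~Q | ((R -> (~T | ~S)) & ((~T | ~S) -> R))   — eliminate <->
≡ ~R | ~Q | ((~R | ~T | ~S) & ((~T | ~S) -> R))   — eliminate ->
≡ ~R | ~Q | ((~R | ~T | ~S) & (~(~T | ~S) | R))   — eliminate ->
≡ ~R | ~Q | ((~R | ~T | ~S) & ((~~T & ~~S) | R))   — De Morgan
≡ ~R | ~Q | ((~R | ~T | ~S) & ((T & ~~S) | R))   — double negation
≡ ~R | ~Q | ((~R | ~T | ~S) & ((T & S) | R))   — double negation
≡ (~R | ~Q | ~R | ~T | ~S) & (~R | ~Q | T | R) & (~R | ~Q | S | R)   — distribute | over &
≡ ~R | ~Q | ~T | ~S   — simplify

~R | ~Q | ~T | ~S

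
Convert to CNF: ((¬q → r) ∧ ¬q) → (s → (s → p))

((¬q → r) ∧ ¬q) → (s → (s → p))
≡ ¬((¬q → r) ∧ ¬q) ∨ (s → (s → p))   [eliminate →]
≡ ¬((¬¬q ∨ r) ∧ ¬q) ∨ (s → (s → p))   [eliminate →]
≡ ¬((¬¬q ∨ r) ∧ ¬q) ∨ ¬s ∨ (s → p)   [eliminate →]
≡ ¬((¬¬q ∨ r) ∧ ¬q) ∨ ¬s ∨ ¬s ∨ p   [eliminate →]
≡ ¬(¬¬q ∨ r) ∨ ¬¬q ∨ ¬s ∨ ¬s ∨ p   [De Morgan]
≡ (¬¬¬q ∧ ¬r) ∨ ¬¬q ∨ ¬s ∨ ¬s ∨ p   [De Morgan]
≡ (¬q ∧ ¬r) ∨ ¬¬q ∨ ¬s ∨ ¬s ∨ p   [double negation]
≡ (¬q ∧ ¬r) ∨ q ∨ ¬s ∨ ¬s ∨ p   [double negation]
≡ (¬q ∨ q ∨ ¬s ∨ ¬s ∨ p) ∧ (¬r ∨ q ∨ ¬s ∨ ¬s ∨ p)   [distribute ∨ over ∧]
≡ ¬r ∨ q ∨ ¬s ∨ p   [simplify]

¬r ∨ q ∨ ¬s ∨ p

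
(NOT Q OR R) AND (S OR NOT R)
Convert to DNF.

(NOT Q OR R) AND (S OR NOT R)
≡ (NOT Q AND S) OR (NOT Q AND NOT R) OR (R AND S) OR (R AND NOT R)   [distribute AND over OR]
≡ (NOT Q AND S) OR (NOT Q AND NOT R) OR (R AND S)   [simplify]

(NOT Q AND S) OR (NOT Q AND NOT R) OR (R AND S)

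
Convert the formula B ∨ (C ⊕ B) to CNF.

B ∨ (C ⊕ B)
= B ∨ ((C ∨ B) ∧ ¬(C ∧ B))   — expand ⊕
= B ∨ ((C ∨ B) ∧ (¬C ∨ ¬B))   — De Morgan
= (B ∨ C ∨ B) ∧ (B ∨ ¬C ∨ ¬B)   — distribute ∨ over ∧
= B ∨ C   — simplify

B ∨ C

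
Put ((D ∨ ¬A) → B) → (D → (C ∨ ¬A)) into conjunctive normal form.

((D ∨ ¬A) → B) → (D → (C ∨ ¬A))
≡ ¬((D ∨ ¬A) → B) ∨ (D → (C ∨ ¬A))   [eliminate →]
≡ ¬(¬(D ∨ ¬A) ∨ B) ∨ (D → (C ∨ ¬A))   [eliminate →]
≡ ¬(¬(D ∨ ¬A) ∨ B) ∨ ¬D ∨ C ∨ ¬A   [eliminate →]
≡ (¬¬(D ∨ ¬A) ∧ ¬B) ∨ ¬D ∨ C ∨ ¬A   [De Morgan]
≡ ((D ∨ ¬A) ∧ ¬B) ∨ ¬D ∨ C ∨ ¬A   [double negation]
≡ (D ∨ ¬A ∨ ¬D ∨ C ∨ ¬A) ∧ (¬B ∨ ¬D ∨ C ∨ ¬A)   [distribute ∨ over ∧]
≡ ¬B ∨ ¬D ∨ C ∨ ¬A   [simplify]

¬B ∨ ¬D ∨ C ∨ ¬A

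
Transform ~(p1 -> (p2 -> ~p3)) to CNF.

p1 & p2 & p3

~(p1 -> (p2 -> ~p3))
≡ ~(~p1 | (p2 -> ~p3))   [eliminate ->]
≡ ~(~p1 | ~p2 | ~p3)   [eliminate ->]
≡ ~~p1 & ~~p2 & ~~p3   [De Morgan]
≡ p1 & ~~p2 & ~~p3   [double negation]
≡ p1 & p2 & ~~p3   [double negation]
≡ p1 & p2 & p3   [double negation]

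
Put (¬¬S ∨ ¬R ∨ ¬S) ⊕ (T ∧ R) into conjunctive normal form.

(¬¬S ∨ ¬R ∨ ¬S) ⊕ (T ∧ R)
≡ (¬¬S ∨ ¬R ∨ ¬S ∨ (T ∧ R)) ∧ ¬((¬¬S ∨ ¬R ∨ ¬S) ∧ T ∧ R)   (expand ⊕)
≡ (S ∨ ¬R ∨ ¬S ∨ (T ∧ R)) ∧ ¬((¬¬S ∨ ¬R ∨ ¬S) ∧ T ∧ R)   (double negation)
≡ (S ∨ ¬R ∨ ¬S ∨ (T ∧ R)) ∧ (¬(¬¬S ∨ ¬R ∨ ¬S) ∨ ¬T ∨ ¬R)   (De Morgan)
≡ (S ∨ ¬R ∨ ¬S ∨ (T ∧ R)) ∧ ((¬¬¬S ∧ ¬¬R ∧ ¬¬S) ∨ ¬T ∨ ¬R)   (De Morgan)
≡ (S ∨ ¬R ∨ ¬S ∨ (T ∧ R)) ∧ ((¬S ∧ ¬¬R ∧ ¬¬S) ∨ ¬T ∨ ¬R)   (double negation)
≡ (S ∨ ¬R ∨ ¬S ∨ (T ∧ R)) ∧ ((¬S ∧ R ∧ ¬¬S) ∨ ¬T ∨ ¬R)   (double negation)
≡ (S ∨ ¬R ∨ ¬S ∨ (T ∧ R)) ∧ ((¬S ∧ R ∧ S) ∨ ¬T ∨ ¬R)   (double negation)
≡ (S ∨ ¬R ∨ ¬S ∨ T) ∧ (S ∨ ¬R ∨ ¬S ∨ R) ∧ (¬S ∨ ¬T ∨ ¬R) ∧ (R ∨ ¬T ∨ ¬R) ∧ (S ∨ ¬T ∨ ¬R)   (distribute ∨ over ∧)
≡ (¬S ∨ ¬T ∨ ¬R) ∧ (S ∨ ¬T ∨ ¬R)   (simplify)

(¬S ∨ ¬T ∨ ¬R) ∧ (S ∨ ¬T ∨ ¬R)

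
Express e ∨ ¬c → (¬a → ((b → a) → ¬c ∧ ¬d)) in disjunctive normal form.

¬e ∧ c ∨ a ∨ b ∧ ¬a ∨ ¬c ∧ ¬d

e ∨ ¬c → (¬a → ((b → a) → ¬c ∧ ¬d))
≡ ¬(e ∨ ¬c) ∨ (¬a → ((b → a) → ¬c ∧ ¬d))   (eliminate →)
≡ ¬(e ∨ ¬c) ∨ ¬¬a ∨ ((b → a) → ¬c ∧ ¬d)   (eliminate →)
≡ ¬(e ∨ ¬c) ∨ ¬¬a ∨ ¬(b → a) ∨ ¬c ∧ ¬d   (eliminate →)
≡ ¬(e ∨ ¬c) ∨ ¬¬a ∨ ¬(¬b ∨ a) ∨ ¬c ∧ ¬d   (eliminate →)
≡ ¬e ∧ ¬¬c ∨ ¬¬a ∨ ¬(¬b ∨ a) ∨ ¬c ∧ ¬d   (De Morgan)
≡ ¬e ∧ c ∨ ¬¬a ∨ ¬(¬b ∨ a) ∨ ¬c ∧ ¬d   (double negation)
≡ ¬e ∧ c ∨ a ∨ ¬(¬b ∨ a) ∨ ¬c ∧ ¬d   (double negation)
≡ ¬e ∧ c ∨ a ∨ ¬¬b ∧ ¬a ∨ ¬c ∧ ¬d   (De Morgan)
≡ ¬e ∧ c ∨ a ∨ b ∧ ¬a ∨ ¬c ∧ ¬d   (double negation)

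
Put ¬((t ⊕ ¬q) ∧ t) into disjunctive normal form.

¬((t ⊕ ¬q) ∧ t)
≡ ¬(((t ∧ ¬¬q) ∨ (¬t ∧ ¬q)) ∧ t)   (expand ⊕)
≡ ¬((t ∧ ¬¬q) ∨ (¬t ∧ ¬q)) ∨ ¬t   (De Morgan)
≡ (¬(t ∧ ¬¬q) ∧ ¬(¬t ∧ ¬q)) ∨ ¬t   (De Morgan)
≡ ((¬t ∨ ¬¬¬q) ∧ ¬(¬t ∧ ¬q)) ∨ ¬t   (De Morgan)
≡ ((¬t ∨ ¬q) ∧ ¬(¬t ∧ ¬q)) ∨ ¬t   (double negation)
≡ ((¬t ∨ ¬q) ∧ (¬¬t ∨ ¬¬q)) ∨ ¬t   (De Morgan)
≡ ((¬t ∨ ¬q) ∧ (t ∨ ¬¬q)) ∨ ¬t   (double negation)
≡ ((¬t ∨ ¬q) ∧ (t ∨ q)) ∨ ¬t   (double negation)
≡ (¬t ∧ t) ∨ (¬t ∧ q) ∨ (¬q ∧ t) ∨ (¬q ∧ q) ∨ ¬t   (distribute ∧ over ∨)
≡ (¬q ∧ t) ∨ ¬t   (simplify)

(¬q ∧ t) ∨ ¬t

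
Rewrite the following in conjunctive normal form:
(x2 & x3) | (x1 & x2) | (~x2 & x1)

(x2 & x3) | (x1 & x2) | (~x2 & x1)
= (x2 | x1 | ~x2) & (x2 | x1 | x1) & (x2 | x2 | ~x2) & (x2 | x2 | x1) & (x3 | x1 | ~x2) & (x3 | x1 | x1) & (x3 | x2 | ~x2) & (x3 | x2 | x1)   [distribute | over &]
= (x2 | x1) & (x3 | x1)   [simplify]

(x2 | x1) & (x3 | x1)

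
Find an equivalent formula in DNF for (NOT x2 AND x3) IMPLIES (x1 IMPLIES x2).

x2 OR NOT x3 OR NOT x1

(NOT x2 AND x3) IMPLIES (x1 IMPLIES x2)
≡ NOT (NOT x2 AND x3) OR (x1 IMPLIES x2)   [eliminate IMPLIES]
≡ NOT (NOT x2 AND x3) OR NOT x1 OR x2   [eliminate IMPLIES]
≡ NOT NOT x2 OR NOT x3 OR NOT x1 OR x2   [De Morgan]
≡ x2 OR NOT x3 OR NOT x1 OR x2   [double negation]
≡ x2 OR NOT x3 OR NOT x1   [simplify]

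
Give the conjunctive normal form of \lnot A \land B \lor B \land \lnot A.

\lnot A \land B \lor B \land \lnot A
≡ (\lnot A \lor B) \land (\lnot A \lor \lnot A) \land (B \lor B) \land (B \lor \lnot A)   [distribute \lor over \land]
≡ \lnot A \land B   [simplify]

\lnot A \land B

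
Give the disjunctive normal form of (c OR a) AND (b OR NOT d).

(c OR a) AND (b OR NOT d)
≡ (c AND b) OR (c AND NOT d) OR (a AND b) OR (a AND NOT d)

(c AND b) OR (c AND NOT d) OR (a AND b) OR (a AND NOT d)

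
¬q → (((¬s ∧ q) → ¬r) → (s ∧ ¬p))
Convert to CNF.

(q ∨ s) ∧ (q ∨ ¬p)

¬q → (((¬s ∧ q) → ¬r) → (s ∧ ¬p))
= ¬¬q ∨ (((¬s ∧ q) → ¬r) → (s ∧ ¬p))   (eliminate →)
= ¬¬q ∨ ¬((¬s ∧ q) → ¬r) ∨ (s ∧ ¬p)   (eliminate →)
= ¬¬q ∨ ¬(¬(¬s ∧ q) ∨ ¬r) ∨ (s ∧ ¬p)   (eliminate →)
= q ∨ ¬(¬(¬s ∧ q) ∨ ¬r) ∨ (s ∧ ¬p)   (double negation)
= q ∨ (¬¬(¬s ∧ q) ∧ ¬¬r) ∨ (s ∧ ¬p)   (De Morgan)
= q ∨ (¬s ∧ q ∧ ¬¬r) ∨ (s ∧ ¬p)   (double negation)
= q ∨ (¬s ∧ q ∧ r) ∨ (s ∧ ¬p)   (double negation)
= (q ∨ ¬s ∨ s) ∧ (q ∨ ¬s ∨ ¬p) ∧ (q ∨ q ∨ s) ∧ (q ∨ q ∨ ¬p) ∧ (q ∨ r ∨ s) ∧ (q ∨ r ∨ ¬p)   (distribute ∨ over ∧)
= (q ∨ s) ∧ (q ∨ ¬p)   (simplify)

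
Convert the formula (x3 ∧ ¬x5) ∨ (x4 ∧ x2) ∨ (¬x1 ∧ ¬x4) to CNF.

(x3 ∧ ¬x5) ∨ (x4 ∧ x2) ∨ (¬x1 ∧ ¬x4)
≡ (x3 ∨ x4 ∨ ¬x1) ∧ (x3 ∨ x4 ∨ ¬x4) ∧ (x3 ∨ x2 ∨ ¬x1) ∧ (x3 ∨ x2 ∨ ¬x4) ∧ (¬x5 ∨ x4 ∨ ¬x1) ∧ (¬x5 ∨ x4 ∨ ¬x4) ∧ (¬x5 ∨ x2 ∨ ¬x1) ∧ (¬x5 ∨ x2 ∨ ¬x4)   [distribute ∨ over ∧]
≡ (x3 ∨ x4 ∨ ¬x1) ∧ (x3 ∨ x2 ∨ ¬x1) ∧ (x3 ∨ x2 ∨ ¬x4) ∧ (¬x5 ∨ x4 ∨ ¬x1) ∧ (¬x5 ∨ x2 ∨ ¬x1) ∧ (¬x5 ∨ x2 ∨ ¬x4)   [simplify]

(x3 ∨ x4 ∨ ¬x1) ∧ (x3 ∨ x2 ∨ ¬x1) ∧ (x3 ∨ x2 ∨ ¬x4) ∧ (¬x5 ∨ x4 ∨ ¬x1) ∧ (¬x5 ∨ x2 ∨ ¬x1) ∧ (¬x5 ∨ x2 ∨ ¬x4)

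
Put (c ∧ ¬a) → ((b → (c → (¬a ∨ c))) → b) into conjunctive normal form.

¬c ∨ a ∨ b

(c ∧ ¬a) → ((b → (c → (¬a ∨ c))) → b)
⇔ ¬(c ∧ ¬a) ∨ ((b → (c → (¬a ∨ c))) → b)
⇔ ¬(c ∧ ¬a) ∨ ¬(b → (c → (¬a ∨ c))) ∨ b
⇔ ¬(c ∧ ¬a) ∨ ¬(¬b ∨ (c → (¬a ∨ c))) ∨ b
⇔ ¬(c ∧ ¬a) ∨ ¬(¬b ∨ ¬c ∨ ¬a ∨ c) ∨ b
⇔ ¬c ∨ ¬¬a ∨ ¬(¬b ∨ ¬c ∨ ¬a ∨ c) ∨ b
⇔ ¬c ∨ a ∨ ¬(¬b ∨ ¬c ∨ ¬a ∨ c) ∨ b
⇔ ¬c ∨ a ∨ (¬¬b ∧ ¬¬c ∧ ¬¬a ∧ ¬c) ∨ b
⇔ ¬c ∨ a ∨ (b ∧ ¬¬c ∧ ¬¬a ∧ ¬c) ∨ b
⇔ ¬c ∨ a ∨ (b ∧ c ∧ ¬¬a ∧ ¬c) ∨ b
⇔ ¬c ∨ a ∨ (b ∧ c ∧ a ∧ ¬c) ∨ b
⇔ (¬c ∨ a ∨ b ∨ b) ∧ (¬c ∨ a ∨ c ∨ b) ∧ (¬c ∨ a ∨ a ∨ b) ∧ (¬c ∨ a ∨ ¬c ∨ b)
⇔ ¬c ∨ a ∨ b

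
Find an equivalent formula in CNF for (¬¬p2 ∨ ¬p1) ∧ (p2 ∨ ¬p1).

p2 ∨ ¬p1

(¬¬p2 ∨ ¬p1) ∧ (p2 ∨ ¬p1)
= (p2 ∨ ¬p1) ∧ (p2 ∨ ¬p1)   (double negation)
= p2 ∨ ¬p1   (simplify)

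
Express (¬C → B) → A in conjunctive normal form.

(¬C ∨ A) ∧ (¬B ∨ A)

(¬C → B) → A
≡ ¬(¬C → B) ∨ A   (eliminate →)
≡ ¬(¬¬C ∨ B) ∨ A   (eliminate →)
≡ ¬¬¬C ∧ ¬B ∨ A   (De Morgan)
≡ ¬C ∧ ¬B ∨ A   (double negation)
≡ (¬C ∨ A) ∧ (¬B ∨ A)   (distribute ∨ over ∧)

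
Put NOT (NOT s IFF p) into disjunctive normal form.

(NOT s AND NOT p) OR (p AND s)

NOT (NOT s IFF p)
≡ NOT ((NOT s IMPLIES p) AND (p IMPLIES NOT s))
≡ NOT ((NOT NOT s OR p) AND (p IMPLIES NOT s))
≡ NOT ((NOT NOT s OR p) AND (NOT p OR NOT s))
≡ NOT (NOT NOT s OR p) OR NOT (NOT p OR NOT s)
≡ (NOT NOT NOT s AND NOT p) OR NOT (NOT p OR NOT s)
≡ (NOT s AND NOT p) OR NOT (NOT p OR NOT s)
≡ (NOT s AND NOT p) OR (NOT NOT p AND NOT NOT s)
≡ (NOT s AND NOT p) OR (p AND NOT NOT s)
≡ (NOT s AND NOT p) OR (p AND s)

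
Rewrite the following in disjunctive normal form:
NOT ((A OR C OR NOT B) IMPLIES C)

(A AND NOT C) OR (NOT B AND NOT C)

NOT ((A OR C OR NOT B) IMPLIES C)
≡ NOT (NOT (A OR C OR NOT B) OR C)
≡ NOT NOT (A OR C OR NOT B) AND NOT C
≡ (A OR C OR NOT B) AND NOT C
≡ (A AND NOT C) OR (C AND NOT C) OR (NOT B AND NOT C)
≡ (A AND NOT C) OR (NOT B AND NOT C)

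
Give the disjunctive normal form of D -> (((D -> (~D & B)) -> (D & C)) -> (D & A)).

D -> (((D -> (~D & B)) -> (D & C)) -> (D & A))
= ~D | (((D -> (~D & B)) -> (D & C)) -> (D & A))
= ~D | ~((D -> (~D & B)) -> (D & C)) | (D & A)
= ~D | ~(~(D -> (~D & B)) | (D & C)) | (D & A)
= ~D | ~(~(~D | (~D & B)) | (D & C)) | (D & A)
= ~D | (~~(~D | (~D & B)) & ~(D & C)) | (D & A)
= ~D | ((~D | (~D & B)) & ~(D & C)) | (D & A)
= ~D | ((~D | (~D & B)) & (~D | ~C)) | (D & A)
= ~D | (~D & ~D) | (~D & ~C) | (~D & B & ~D) | (~D & B & ~C) | (D & A)
= ~D | (D & A)

~D | (D & A)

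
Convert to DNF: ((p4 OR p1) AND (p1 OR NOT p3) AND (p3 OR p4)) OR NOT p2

(p4 AND p1) OR (p4 AND NOT p3) OR (p1 AND p3) OR NOT p2

((p4 OR p1) AND (p1 OR NOT p3) AND (p3 OR p4)) OR NOT p2
≡ (p4 AND p1 AND p3) OR (p4 AND p1 AND p4) OR (p4 AND NOT p3 AND p3) OR (p4 AND NOT p3 AND p4) OR (p1 AND p1 AND p3) OR (p1 AND p1 AND p4) OR (p1 AND NOT p3 AND p3) OR (p1 AND NOT p3 AND p4) OR NOT p2
≡ (p4 AND p1) OR (p4 AND NOT p3) OR (p1 AND p3) OR NOT p2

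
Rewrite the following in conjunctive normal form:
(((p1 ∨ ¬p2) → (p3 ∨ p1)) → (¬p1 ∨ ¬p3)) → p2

(p1 ∨ p2) ∧ (p3 ∨ p2)

(((p1 ∨ ¬p2) → (p3 ∨ p1)) → (¬p1 ∨ ¬p3)) → p2
≡ ¬(((p1 ∨ ¬p2) → (p3 ∨ p1)) → (¬p1 ∨ ¬p3)) ∨ p2   [eliminate →]
≡ ¬(¬((p1 ∨ ¬p2) → (p3 ∨ p1)) ∨ ¬p1 ∨ ¬p3) ∨ p2   [eliminate →]
≡ ¬(¬(¬(p1 ∨ ¬p2) ∨ p3 ∨ p1) ∨ ¬p1 ∨ ¬p3) ∨ p2   [eliminate →]
≡ (¬¬(¬(p1 ∨ ¬p2) ∨ p3 ∨ p1) ∧ ¬¬p1 ∧ ¬¬p3) ∨ p2   [De Morgan]
≡ ((¬(p1 ∨ ¬p2) ∨ p3 ∨ p1) ∧ ¬¬p1 ∧ ¬¬p3) ∨ p2   [double negation]
≡ (((¬p1 ∧ ¬¬p2) ∨ p3 ∨ p1) ∧ ¬¬p1 ∧ ¬¬p3) ∨ p2   [De Morgan]
≡ (((¬p1 ∧ p2) ∨ p3 ∨ p1) ∧ ¬¬p1 ∧ ¬¬p3) ∨ p2   [double negation]
≡ (((¬p1 ∧ p2) ∨ p3 ∨ p1) ∧ p1 ∧ ¬¬p3) ∨ p2   [double negation]
≡ (((¬p1 ∧ p2) ∨ p3 ∨ p1) ∧ p1 ∧ p3) ∨ p2   [double negation]
≡ (¬p1 ∨ p3 ∨ p1 ∨ p2) ∧ (p2 ∨ p3 ∨ p1 ∨ p2) ∧ (p1 ∨ p2) ∧ (p3 ∨ p2)   [distribute ∨ over ∧]
≡ (p1 ∨ p2) ∧ (p3 ∨ p2)   [simplify]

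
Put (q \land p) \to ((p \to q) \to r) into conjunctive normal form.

(q \land p) \to ((p \to q) \to r)
≡ \lnot (q \land p) \lor ((p \to q) \to r)
≡ \lnot (q \land p) \lor \lnot (p \to q) \lor r
≡ \lnot (q \land p) \lor \lnot (\lnot p \lor q) \lor r
≡ \lnot q \lor \lnot p \lor \lnot (\lnot p \lor q) \lor r
≡ \lnot q \lor \lnot p \lor (\lnot \lnot p \land \lnot q) \lor r
≡ \lnot q \lor \lnot p \lor (p \land \lnot q) \lor r
≡ (\lnot q \lor \lnot p \lor p \lor r) \land (\lnot q \lor \lnot p \lor \lnot q \lor r)
≡ \lnot q \lor \lnot p \lor r

\lnot q \lor \lnot p \lor r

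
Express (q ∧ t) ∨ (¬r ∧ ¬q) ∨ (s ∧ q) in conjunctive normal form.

(q ∧ t) ∨ (¬r ∧ ¬q) ∨ (s ∧ q)
= (q ∨ ¬r ∨ s) ∧ (q ∨ ¬r ∨ q) ∧ (q ∨ ¬q ∨ s) ∧ (q ∨ ¬q ∨ q) ∧ (t ∨ ¬r ∨ s) ∧ (t ∨ ¬r ∨ q) ∧ (t ∨ ¬q ∨ s) ∧ (t ∨ ¬q ∨ q)   — distribute ∨ over ∧
= (q ∨ ¬r) ∧ (t ∨ ¬r ∨ s) ∧ (t ∨ ¬q ∨ s)   — simplify

(q ∨ ¬r) ∧ (t ∨ ¬r ∨ s) ∧ (t ∨ ¬q ∨ s)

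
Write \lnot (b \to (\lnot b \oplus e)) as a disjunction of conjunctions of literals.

\lnot (b \to (\lnot b \oplus e))
= \lnot (\lnot b \lor (\lnot b \oplus e))   — eliminate \to
= \lnot (\lnot b \lor (\lnot b \land \lnot e) \lor (\lnot \lnot b \land e))   — expand \oplus
= \lnot \lnot b \land \lnot (\lnot b \land \lnot e) \land \lnot (\lnot \lnot b \land e)   — De Morgan
= b \land \lnot (\lnot b \land \lnot e) \land \lnot (\lnot \lnot b \land e)   — double negation
= b \land (\lnot \lnot b \lor \lnot \lnot e) \land \lnot (\lnot \lnot b \land e)   — De Morgan
= b \land (b \lor \lnot \lnot e) \land \lnot (\lnot \lnot b \land e)   — double negation
= b \land (b \lor e) \land \lnot (\lnot \lnot b \land e)   — double negation
= b \land (b \lor e) \land (\lnot \lnot \lnot b \lor \lnot e)   — De Morgan
= b \land (b \lor e) \land (\lnot b \lor \lnot e)   — double negation
= (b \land b \land \lnot b) \lor (b \land b \land \lnot e) \lor (b \land e \land \lnot b) \lor (b \land e \land \lnot e)   — distribute \land over \lor
= b \land \lnot e   — simplify

b \land \lnot e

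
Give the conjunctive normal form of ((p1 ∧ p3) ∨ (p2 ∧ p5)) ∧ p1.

((p1 ∧ p3) ∨ (p2 ∧ p5)) ∧ p1
≡ (p1 ∨ p2) ∧ (p1 ∨ p5) ∧ (p3 ∨ p2) ∧ (p3 ∨ p5) ∧ p1   — distribute ∨ over ∧
≡ (p3 ∨ p2) ∧ (p3 ∨ p5) ∧ p1   — simplify

(p3 ∨ p2) ∧ (p3 ∨ p5) ∧ p1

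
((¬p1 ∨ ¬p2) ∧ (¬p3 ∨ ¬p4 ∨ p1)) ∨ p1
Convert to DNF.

(¬p1 ∧ ¬p3) ∨ (¬p1 ∧ ¬p4) ∨ (¬p2 ∧ ¬p3) ∨ (¬p2 ∧ ¬p4) ∨ p1

((¬p1 ∨ ¬p2) ∧ (¬p3 ∨ ¬p4 ∨ p1)) ∨ p1
≡ (¬p1 ∧ ¬p3) ∨ (¬p1 ∧ ¬p4) ∨ (¬p1 ∧ p1) ∨ (¬p2 ∧ ¬p3) ∨ (¬p2 ∧ ¬p4) ∨ (¬p2 ∧ p1) ∨ p1   [distribute ∧ over ∨]
≡ (¬p1 ∧ ¬p3) ∨ (¬p1 ∧ ¬p4) ∨ (¬p2 ∧ ¬p3) ∨ (¬p2 ∧ ¬p4) ∨ p1   [simplify]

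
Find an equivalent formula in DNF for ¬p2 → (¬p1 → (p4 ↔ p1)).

¬p2 → (¬p1 → (p4 ↔ p1))
⇔ ¬¬p2 ∨ (¬p1 → (p4 ↔ p1))   [eliminate →]
⇔ ¬¬p2 ∨ ¬¬p1 ∨ (p4 ↔ p1)   [eliminate →]
⇔ ¬¬p2 ∨ ¬¬p1 ∨ (p4 → p1) ∧ (p1 → p4)   [eliminate ↔]
⇔ ¬¬p2 ∨ ¬¬p1 ∨ (¬p4 ∨ p1) ∧ (p1 → p4)   [eliminate →]
⇔ ¬¬p2 ∨ ¬¬p1 ∨ (¬p4 ∨ p1) ∧ (¬p1 ∨ p4)   [eliminate →]
⇔ p2 ∨ ¬¬p1 ∨ (¬p4 ∨ p1) ∧ (¬p1 ∨ p4)   [double negation]
⇔ p2 ∨ p1 ∨ (¬p4 ∨ p1) ∧ (¬p1 ∨ p4)   [double negation]
⇔ p2 ∨ p1 ∨ ¬p4 ∧ ¬p1 ∨ ¬p4 ∧ p4 ∨ p1 ∧ ¬p1 ∨ p1 ∧ p4   [distribute ∧ over ∨]
⇔ p2 ∨ p1 ∨ ¬p4 ∧ ¬p1   [simplify]

p2 ∨ p1 ∨ ¬p4 ∧ ¬p1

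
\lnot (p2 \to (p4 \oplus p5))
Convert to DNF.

(p2 \land \lnot p4 \land \lnot p5) \lor (p2 \land p5 \land p4)

\lnot (p2 \to (p4 \oplus p5))
= \lnot (\lnot p2 \lor (p4 \oplus p5))
= \lnot (\lnot p2 \lor (p4 \land \lnot p5) \lor (\lnot p4 \land p5))
= \lnot \lnot p2 \land \lnot (p4 \land \lnot p5) \land \lnot (\lnot p4 \land p5)
= p2 \land \lnot (p4 \land \lnot p5) \land \lnot (\lnot p4 \land p5)
= p2 \land (\lnot p4 \lor \lnot \lnot p5) \land \lnot (\lnot p4 \land p5)
= p2 \land (\lnot p4 \lor p5) \land \lnot (\lnot p4 \land p5)
= p2 \land (\lnot p4 \lor p5) \land (\lnot \lnot p4 \lor \lnot p5)
= p2 \land (\lnot p4 \lor p5) \land (p4 \lor \lnot p5)
= (p2 \land \lnot p4 \land p4) \lor (p2 \land \lnot p4 \land \lnot p5) \lor (p2 \land p5 \land p4) \lor (p2 \land p5 \land \lnot p5)
= (p2 \land \lnot p4 \land \lnot p5) \lor (p2 \land p5 \land p4)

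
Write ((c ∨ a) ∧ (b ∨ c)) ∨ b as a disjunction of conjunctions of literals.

((c ∨ a) ∧ (b ∨ c)) ∨ b
= (c ∧ b) ∨ (c ∧ c) ∨ (a ∧ b) ∨ (a ∧ c) ∨ b   [distribute ∧ over ∨]
= c ∨ b   [simplify]

c ∨ b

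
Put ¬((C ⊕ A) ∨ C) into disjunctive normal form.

¬((C ⊕ A) ∨ C)
≡ ¬((C ∧ ¬A) ∨ (¬C ∧ A) ∨ C)   [expand ⊕]
≡ ¬(C ∧ ¬A) ∧ ¬(¬C ∧ A) ∧ ¬C   [De Morgan]
≡ (¬C ∨ ¬¬A) ∧ ¬(¬C ∧ A) ∧ ¬C   [De Morgan]
≡ (¬C ∨ A) ∧ ¬(¬C ∧ A) ∧ ¬C   [double negation]
≡ (¬C ∨ A) ∧ (¬¬C ∨ ¬A) ∧ ¬C   [De Morgan]
≡ (¬C ∨ A) ∧ (C ∨ ¬A) ∧ ¬C   [double negation]
≡ (¬C ∧ C ∧ ¬C) ∨ (¬C ∧ ¬A ∧ ¬C) ∨ (A ∧ C ∧ ¬C) ∨ (A ∧ ¬A ∧ ¬C)   [distribute ∧ over ∨]
≡ ¬C ∧ ¬A   [simplify]

¬C ∧ ¬A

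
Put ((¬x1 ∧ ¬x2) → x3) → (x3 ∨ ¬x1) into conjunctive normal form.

((¬x1 ∧ ¬x2) → x3) → (x3 ∨ ¬x1)
≡ ¬((¬x1 ∧ ¬x2) → x3) ∨ x3 ∨ ¬x1   [eliminate →]
≡ ¬(¬(¬x1 ∧ ¬x2) ∨ x3) ∨ x3 ∨ ¬x1   [eliminate →]
≡ (¬¬(¬x1 ∧ ¬x2) ∧ ¬x3) ∨ x3 ∨ ¬x1   [De Morgan]
≡ (¬x1 ∧ ¬x2 ∧ ¬x3) ∨ x3 ∨ ¬x1   [double negation]
≡ (¬x1 ∨ x3 ∨ ¬x1) ∧ (¬x2 ∨ x3 ∨ ¬x1) ∧ (¬x3 ∨ x3 ∨ ¬x1)   [distribute ∨ over ∧]
≡ ¬x1 ∨ x3   [simplify]

¬x1 ∨ x3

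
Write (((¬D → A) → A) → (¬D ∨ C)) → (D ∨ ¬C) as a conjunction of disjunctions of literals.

D ∨ ¬C

(((¬D → A) → A) → (¬D ∨ C)) → (D ∨ ¬C)
≡ ¬(((¬D → A) → A) → (¬D ∨ C)) ∨ D ∨ ¬C   — eliminate →
≡ ¬(¬((¬D → A) → A) ∨ ¬D ∨ C) ∨ D ∨ ¬C   — eliminate →
≡ ¬(¬(¬(¬D → A) ∨ A) ∨ ¬D ∨ C) ∨ D ∨ ¬C   — eliminate →
≡ ¬(¬(¬(¬¬D ∨ A) ∨ A) ∨ ¬D ∨ C) ∨ D ∨ ¬C   — eliminate →
≡ (¬¬(¬(¬¬D ∨ A) ∨ A) ∧ ¬¬D ∧ ¬C) ∨ D ∨ ¬C   — De Morgan
≡ ((¬(¬¬D ∨ A) ∨ A) ∧ ¬¬D ∧ ¬C) ∨ D ∨ ¬C   — double negation
≡ (((¬¬¬D ∧ ¬A) ∨ A) ∧ ¬¬D ∧ ¬C) ∨ D ∨ ¬C   — De Morgan
≡ (((¬D ∧ ¬A) ∨ A) ∧ ¬¬D ∧ ¬C) ∨ D ∨ ¬C   — double negation
≡ (((¬D ∧ ¬A) ∨ A) ∧ D ∧ ¬C) ∨ D ∨ ¬C   — double negation
≡ (¬D ∨ A ∨ D ∨ ¬C) ∧ (¬A ∨ A ∨ D ∨ ¬C) ∧ (D ∨ D ∨ ¬C) ∧ (¬C ∨ D ∨ ¬C)   — distribute ∨ over ∧
≡ D ∨ ¬C   — simplify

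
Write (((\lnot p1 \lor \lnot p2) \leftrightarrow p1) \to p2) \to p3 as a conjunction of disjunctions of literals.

(((\lnot p1 \lor \lnot p2) \leftrightarrow p1) \to p2) \to p3
⇔ \lnot (((\lnot p1 \lor \lnot p2) \leftrightarrow p1) \to p2) \lor p3   — eliminate \to
⇔ \lnot (\lnot ((\lnot p1 \lor \lnot p2) \leftrightarrow p1) \lor p2) \lor p3   — eliminate \to
⇔ \lnot (\lnot (((\lnot p1 \lor \lnot p2) \to p1) \land (p1 \to (\lnot p1 \lor \lnot p2))) \lor p2) \lor p3   — eliminate \leftrightarrow
⇔ \lnot (\lnot ((\lnot (\lnot p1 \lor \lnot p2) \lor p1) \land (p1 \to (\lnot p1 \lor \lnot p2))) \lor p2) \lor p3   — eliminate \to
⇔ \lnot (\lnot ((\lnot (\lnot p1 \lor \lnot p2) \lor p1) \land (\lnot p1 \lor \lnot p1 \lor \lnot p2)) \lor p2) \lor p3   — eliminate \to
⇔ (\lnot \lnot ((\lnot (\lnot p1 \lor \lnot p2) \lor p1) \land (\lnot p1 \lor \lnot p1 \lor \lnot p2)) \land \lnot p2) \lor p3   — De Morgan
⇔ ((\lnot (\lnot p1 \lor \lnot p2) \lor p1) \land (\lnot p1 \lor \lnot p1 \lor \lnot p2) \land \lnot p2) \lor p3   — double negation
⇔ (((\lnot \lnot p1 \land \lnot \lnot p2) \lor p1) \land (\lnot p1 \lor \lnot p1 \lor \lnot p2) \land \lnot p2) \lor p3   — De Morgan
⇔ (((p1 \land \lnot \lnot p2) \lor p1) \land (\lnot p1 \lor \lnot p1 \lor \lnot p2) \land \lnot p2) \lor p3   — double negation
⇔ (((p1 \land p2) \lor p1) \land (\lnot p1 \lor \lnot p1 \lor \lnot p2) \land \lnot p2) \lor p3   — double negation
⇔ (p1 \lor p1 \lor p3) \land (p2 \lor p1 \lor p3) \land (\lnot p1 \lor \lnot p1 \lor \lnot p2 \lor p3) \land (\lnot p2 \lor p3)   — distribute \lor over \land
⇔ (p1 \lor p3) \land (\lnot p2 \lor p3)   — simplify

(p1 \lor p3) \land (\lnot p2 \lor p3)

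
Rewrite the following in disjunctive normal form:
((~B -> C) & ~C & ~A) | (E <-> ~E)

((~B -> C) & ~C & ~A) | (E <-> ~E)
≡ ((~~B | C) & ~C & ~A) | (E <-> ~E)   [eliminate ->]
≡ ((~~B | C) & ~C & ~A) | ((E -> ~E) & (~E -> E))   [eliminate <->]
≡ ((~~B | C) & ~C & ~A) | ((~E | ~E) & (~E -> E))   [eliminate ->]
≡ ((~~B | C) & ~C & ~A) | ((~E | ~E) & (~~E | E))   [eliminate ->]
≡ ((B | C) & ~C & ~A) | ((~E | ~E) & (~~E | E))   [double negation]
≡ ((B | C) & ~C & ~A) | ((~E | ~E) & (E | E))   [double negation]
≡ (B & ~C & ~A) | (C & ~C & ~A) | (~E & E) | (~E & E) | (~E & E) | (~E & E)   [distribute & over |]
≡ B & ~C & ~A   [simplify]

B & ~C & ~A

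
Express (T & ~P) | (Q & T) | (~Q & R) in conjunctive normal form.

(T | ~Q) & (T | R) & (~P | Q | R)

(T & ~P) | (Q & T) | (~Q & R)
≡ (T | Q | ~Q) & (T | Q | R) & (T | T | ~Q) & (T | T | R) & (~P | Q | ~Q) & (~P | Q | R) & (~P | T | ~Q) & (~P | T | R)   [distribute | over &]
≡ (T | ~Q) & (T | R) & (~P | Q | R)   [simplify]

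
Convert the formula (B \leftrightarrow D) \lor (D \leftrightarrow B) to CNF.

(\lnot B \lor D) \land (\lnot D \lor B)

(B \leftrightarrow D) \lor (D \leftrightarrow B)
≡ ((B \to D) \land (D \to B)) \lor (D \leftrightarrow B)   — eliminate \leftrightarrow
≡ ((\lnot B \lor D) \land (D \to B)) \lor (D \leftrightarrow B)   — eliminate \to
≡ ((\lnot B \lor D) \land (\lnot D \lor B)) \lor (D \leftrightarrow B)   — eliminate \to
≡ ((\lnot B \lor D) \land (\lnot D \lor B)) \lor ((D \to B) \land (B \to D))   — eliminate \leftrightarrow
≡ ((\lnot B \lor D) \land (\lnot D \lor B)) \lor ((\lnot D \lor B) \land (B \to D))   — eliminate \to
≡ ((\lnot B \lor D) \land (\lnot D \lor B)) \lor ((\lnot D \lor B) \land (\lnot B \lor D))   — eliminate \to
≡ (\lnot B \lor D \lor \lnot D \lor B) \land (\lnot B \lor D \lor \lnot B \lor D) \land (\lnot D \lor B \lor \lnot D \lor B) \land (\lnot D \lor B \lor \lnot B \lor D)   — distribute \lor over \land
≡ (\lnot B \lor D) \land (\lnot D \lor B)   — simplify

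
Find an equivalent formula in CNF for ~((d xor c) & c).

~c | d

~((d xor c) & c)
≡ ~((d | c) & ~(d & c) & c)   [expand xor]
≡ ~(d | c) | ~~(d & c) | ~c   [De Morgan]
≡ (~d & ~c) | ~~(d & c) | ~c   [De Morgan]
≡ (~d & ~c) | (d & c) | ~c   [double negation]
≡ (~d | d | ~c) & (~d | c | ~c) & (~c | d | ~c) & (~c | c | ~c)   [distribute | over &]
≡ ~c | d   [simplify]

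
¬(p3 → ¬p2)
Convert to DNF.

p3 ∧ p2

¬(p3 → ¬p2)
≡ ¬(¬p3 ∨ ¬p2)
≡ ¬¬p3 ∧ ¬¬p2
≡ p3 ∧ ¬¬p2
≡ p3 ∧ p2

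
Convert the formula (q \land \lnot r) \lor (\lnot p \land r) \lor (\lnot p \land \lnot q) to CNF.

(q \land \lnot r) \lor (\lnot p \land r) \lor (\lnot p \land \lnot q)
= (q \lor \lnot p \lor \lnot p) \land (q \lor \lnot p \lor \lnot q) \land (q \lor r \lor \lnot p) \land (q \lor r \lor \lnot q) \land (\lnot r \lor \lnot p \lor \lnot p) \land (\lnot r \lor \lnot p \lor \lnot q) \land (\lnot r \lor r \lor \lnot p) \land (\lnot r \lor r \lor \lnot q)   (distribute \lor over \land)
= (q \lor \lnot p) \land (\lnot r \lor \lnot p)   (simplify)

(q \lor \lnot p) \land (\lnot r \lor \lnot p)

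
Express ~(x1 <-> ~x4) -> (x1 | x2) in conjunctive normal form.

x4 | x1 | x2

~(x1 <-> ~x4) -> (x1 | x2)
≡ ~~(x1 <-> ~x4) | x1 | x2   (eliminate ->)
≡ ~~((x1 -> ~x4) & (~x4 -> x1)) | x1 | x2   (eliminate <->)
≡ ~~((~x1 | ~x4) & (~x4 -> x1)) | x1 | x2   (eliminate ->)
≡ ~~((~x1 | ~x4) & (~~x4 | x1)) | x1 | x2   (eliminate ->)
≡ ((~x1 | ~x4) & (~~x4 | x1)) | x1 | x2   (double negation)
≡ ((~x1 | ~x4) & (x4 | x1)) | x1 | x2   (double negation)
≡ (~x1 | ~x4 | x1 | x2) & (x4 | x1 | x1 | x2)   (distribute | over &)
≡ x4 | x1 | x2   (simplify)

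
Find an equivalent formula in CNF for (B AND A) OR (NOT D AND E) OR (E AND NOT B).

(B AND A) OR (NOT D AND E) OR (E AND NOT B)
≡ (B OR NOT D OR E) AND (B OR NOT D OR NOT B) AND (B OR E OR E) AND (B OR E OR NOT B) AND (A OR NOT D OR E) AND (A OR NOT D OR NOT B) AND (A OR E OR E) AND (A OR E OR NOT B)
≡ (B OR E) AND (A OR NOT D OR NOT B) AND (A OR E)

(B OR E) AND (A OR NOT D OR NOT B) AND (A OR E)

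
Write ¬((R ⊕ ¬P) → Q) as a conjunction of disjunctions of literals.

¬((R ⊕ ¬P) → Q)
≡ ¬(¬(R ⊕ ¬P) ∨ Q)   [eliminate →]
≡ ¬(¬((R ∨ ¬P) ∧ ¬(R ∧ ¬P)) ∨ Q)   [expand ⊕]
≡ ¬¬((R ∨ ¬P) ∧ ¬(R ∧ ¬P)) ∧ ¬Q   [De Morgan]
≡ (R ∨ ¬P) ∧ ¬(R ∧ ¬P) ∧ ¬Q   [double negation]
≡ (R ∨ ¬P) ∧ (¬R ∨ ¬¬P) ∧ ¬Q   [De Morgan]
≡ (R ∨ ¬P) ∧ (¬R ∨ P) ∧ ¬Q   [double negation]

(R ∨ ¬P) ∧ (¬R ∨ P) ∧ ¬Q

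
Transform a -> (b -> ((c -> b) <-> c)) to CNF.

~a | ~b | c

a -> (b -> ((c -> b) <-> c))
= ~a | (b -> ((c -> b) <-> c))   (eliminate ->)
= ~a | ~b | ((c -> b) <-> c)   (eliminate ->)
= ~a | ~b | (((c -> b) -> c) & (c -> (c -> b)))   (eliminate <->)
= ~a | ~b | ((~(c -> b) | c) & (c -> (c -> b)))   (eliminate ->)
= ~a | ~b | ((~(~c | b) | c) & (c -> (c -> b)))   (eliminate ->)
= ~a | ~b | ((~(~c | b) | c) & (~c | (c -> b)))   (eliminate ->)
= ~a | ~b | ((~(~c | b) | c) & (~c | ~c | b))   (eliminate ->)
= ~a | ~b | (((~~c & ~b) | c) & (~c | ~c | b))   (De Morgan)
= ~a | ~b | (((c & ~b) | c) & (~c | ~c | b))   (double negation)
= (~a | ~b | c | c) & (~a | ~b | ~b | c) & (~a | ~b | ~c | ~c | b)   (distribute | over &)
= ~a | ~b | c   (simplify)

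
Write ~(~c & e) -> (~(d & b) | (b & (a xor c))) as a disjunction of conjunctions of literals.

~(~c & e) -> (~(d & b) | (b & (a xor c)))
⇔ ~~(~c & e) | ~(d & b) | (b & (a xor c))
⇔ ~~(~c & e) | ~(d & b) | (b & ((a & ~c) | (~a & c)))
⇔ (~c & e) | ~(d & b) | (b & ((a & ~c) | (~a & c)))
⇔ (~c & e) | ~d | ~b | (b & ((a & ~c) | (~a & c)))
⇔ (~c & e) | ~d | ~b | (b & a & ~c) | (b & ~a & c)

(~c & e) | ~d | ~b | (b & a & ~c) | (b & ~a & c)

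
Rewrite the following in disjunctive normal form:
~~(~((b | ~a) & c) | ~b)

~~(~((b | ~a) & c) | ~b)
≡ ~((b | ~a) & c) | ~b   [double negation]
≡ ~(b | ~a) | ~c | ~b   [De Morgan]
≡ (~b & ~~a) | ~c | ~b   [De Morgan]
≡ (~b & a) | ~c | ~b   [double negation]
≡ ~c | ~b   [simplify]

~c | ~b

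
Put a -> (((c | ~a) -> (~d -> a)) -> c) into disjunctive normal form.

a -> (((c | ~a) -> (~d -> a)) -> c)
⇔ ~a | (((c | ~a) -> (~d -> a)) -> c)   [eliminate ->]
⇔ ~a | ~((c | ~a) -> (~d -> a)) | c   [eliminate ->]
⇔ ~a | ~(~(c | ~a) | (~d -> a)) | c   [eliminate ->]
⇔ ~a | ~(~(c | ~a) | ~~d | a) | c   [eliminate ->]
⇔ ~a | (~~(c | ~a) & ~~~d & ~a) | c   [De Morgan]
⇔ ~a | ((c | ~a) & ~~~d & ~a) | c   [double negation]
⇔ ~a | ((c | ~a) & ~d & ~a) | c   [double negation]
⇔ ~a | (c & ~d & ~a) | (~a & ~d & ~a) | c   [distribute & over |]
⇔ ~a | c   [simplify]

~a | c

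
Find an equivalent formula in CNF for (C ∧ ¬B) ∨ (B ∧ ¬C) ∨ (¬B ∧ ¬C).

(C ∧ ¬B) ∨ (B ∧ ¬C) ∨ (¬B ∧ ¬C)
≡ (C ∨ B ∨ ¬B) ∧ (C ∨ B ∨ ¬C) ∧ (C ∨ ¬C ∨ ¬B) ∧ (C ∨ ¬C ∨ ¬C) ∧ (¬B ∨ B ∨ ¬B) ∧ (¬B ∨ B ∨ ¬C) ∧ (¬B ∨ ¬C ∨ ¬B) ∧ (¬B ∨ ¬C ∨ ¬C)   [distribute ∨ over ∧]
≡ ¬B ∨ ¬C   [simplify]

¬B ∨ ¬C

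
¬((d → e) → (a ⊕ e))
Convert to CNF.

(¬d ∨ e) ∧ (¬a ∨ e) ∧ (¬e ∨ a)

¬((d → e) → (a ⊕ e))
= ¬(¬(d → e) ∨ (a ⊕ e))
= ¬(¬(¬d ∨ e) ∨ (a ⊕ e))
= ¬(¬(¬d ∨ e) ∨ ((a ∨ e) ∧ ¬(a ∧ e)))
= ¬¬(¬d ∨ e) ∧ ¬((a ∨ e) ∧ ¬(a ∧ e))
= (¬d ∨ e) ∧ ¬((a ∨ e) ∧ ¬(a ∧ e))
= (¬d ∨ e) ∧ (¬(a ∨ e) ∨ ¬¬(a ∧ e))
= (¬d ∨ e) ∧ ((¬a ∧ ¬e) ∨ ¬¬(a ∧ e))
= (¬d ∨ e) ∧ ((¬a ∧ ¬e) ∨ (a ∧ e))
= (¬d ∨ e) ∧ (¬a ∨ a) ∧ (¬a ∨ e) ∧ (¬e ∨ a) ∧ (¬e ∨ e)
= (¬d ∨ e) ∧ (¬a ∨ e) ∧ (¬e ∨ a)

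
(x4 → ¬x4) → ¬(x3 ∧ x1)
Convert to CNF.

(x4 → ¬x4) → ¬(x3 ∧ x1)
= ¬(x4 → ¬x4) ∨ ¬(x3 ∧ x1)   (eliminate →)
= ¬(¬x4 ∨ ¬x4) ∨ ¬(x3 ∧ x1)   (eliminate →)
= (¬¬x4 ∧ ¬¬x4) ∨ ¬(x3 ∧ x1)   (De Morgan)
= (x4 ∧ ¬¬x4) ∨ ¬(x3 ∧ x1)   (double negation)
= (x4 ∧ x4) ∨ ¬(x3 ∧ x1)   (double negation)
= (x4 ∧ x4) ∨ ¬x3 ∨ ¬x1   (De Morgan)
= (x4 ∨ ¬x3 ∨ ¬x1) ∧ (x4 ∨ ¬x3 ∨ ¬x1)   (distribute ∨ over ∧)
= x4 ∨ ¬x3 ∨ ¬x1   (simplify)

x4 ∨ ¬x3 ∨ ¬x1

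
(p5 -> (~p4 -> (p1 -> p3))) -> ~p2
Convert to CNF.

(p5 | ~p2) & (~p4 | ~p2) & (p1 | ~p2) & (~p3 | ~p2)

(p5 -> (~p4 -> (p1 -> p3))) -> ~p2
≡ ~(p5 -> (~p4 -> (p1 -> p3))) | ~p2   — eliminate ->
≡ ~(~p5 | (~p4 -> (p1 -> p3))) | ~p2   — eliminate ->
≡ ~(~p5 | ~~p4 | (p1 -> p3)) | ~p2   — eliminate ->
≡ ~(~p5 | ~~p4 | ~p1 | p3) | ~p2   — eliminate ->
≡ (~~p5 & ~~~p4 & ~~p1 & ~p3) | ~p2   — De Morgan
≡ (p5 & ~~~p4 & ~~p1 & ~p3) | ~p2   — double negation
≡ (p5 & ~p4 & ~~p1 & ~p3) | ~p2   — double negation
≡ (p5 & ~p4 & p1 & ~p3) | ~p2   — double negation
≡ (p5 | ~p2) & (~p4 | ~p2) & (p1 | ~p2) & (~p3 | ~p2)   — distribute | over &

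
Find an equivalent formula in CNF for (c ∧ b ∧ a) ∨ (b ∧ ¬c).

b ∧ (a ∨ ¬c)

(c ∧ b ∧ a) ∨ (b ∧ ¬c)
= (c ∨ b) ∧ (c ∨ ¬c) ∧ (b ∨ b) ∧ (b ∨ ¬c) ∧ (a ∨ b) ∧ (a ∨ ¬c)   [distribute ∨ over ∧]
= b ∧ (a ∨ ¬c)   [simplify]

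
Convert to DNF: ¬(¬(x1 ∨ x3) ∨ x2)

¬(¬(x1 ∨ x3) ∨ x2)
≡ ¬¬(x1 ∨ x3) ∧ ¬x2
≡ (x1 ∨ x3) ∧ ¬x2
≡ x1 ∧ ¬x2 ∨ x3 ∧ ¬x2

x1 ∧ ¬x2 ∨ x3 ∧ ¬x2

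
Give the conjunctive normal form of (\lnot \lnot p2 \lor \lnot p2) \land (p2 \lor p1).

p2 \lor p1

(\lnot \lnot p2 \lor \lnot p2) \land (p2 \lor p1)
⇔ (p2 \lor \lnot p2) \land (p2 \lor p1)   [double negation]
⇔ p2 \lor p1   [simplify]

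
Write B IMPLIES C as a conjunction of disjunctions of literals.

B IMPLIES C
= NOT B OR C   (eliminate IMPLIES)

NOT B OR C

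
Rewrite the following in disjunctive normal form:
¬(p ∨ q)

¬p ∧ ¬q

¬(p ∨ q)
⇔ ¬p ∧ ¬q   (De Morgan)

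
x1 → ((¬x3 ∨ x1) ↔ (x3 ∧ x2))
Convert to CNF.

x1 → ((¬x3 ∨ x1) ↔ (x3 ∧ x2))
⇔ ¬x1 ∨ ((¬x3 ∨ x1) ↔ (x3 ∧ x2))   [eliminate →]
⇔ ¬x1 ∨ (((¬x3 ∨ x1) → (x3 ∧ x2)) ∧ ((x3 ∧ x2) → (¬x3 ∨ x1)))   [eliminate ↔]
⇔ ¬x1 ∨ ((¬(¬x3 ∨ x1) ∨ (x3 ∧ x2)) ∧ ((x3 ∧ x2) → (¬x3 ∨ x1)))   [eliminate →]
⇔ ¬x1 ∨ ((¬(¬x3 ∨ x1) ∨ (x3 ∧ x2)) ∧ (¬(x3 ∧ x2) ∨ ¬x3 ∨ x1))   [eliminate →]
⇔ ¬x1 ∨ (((¬¬x3 ∧ ¬x1) ∨ (x3 ∧ x2)) ∧ (¬(x3 ∧ x2) ∨ ¬x3 ∨ x1))   [De Morgan]
⇔ ¬x1 ∨ (((x3 ∧ ¬x1) ∨ (x3 ∧ x2)) ∧ (¬(x3 ∧ x2) ∨ ¬x3 ∨ x1))   [double negation]
⇔ ¬x1 ∨ (((x3 ∧ ¬x1) ∨ (x3 ∧ x2)) ∧ (¬x3 ∨ ¬x2 ∨ ¬x3 ∨ x1))   [De Morgan]
⇔ (¬x1 ∨ x3 ∨ x3) ∧ (¬x1 ∨ x3 ∨ x2) ∧ (¬x1 ∨ ¬x1 ∨ x3) ∧ (¬x1 ∨ ¬x1 ∨ x2) ∧ (¬x1 ∨ ¬x3 ∨ ¬x2 ∨ ¬x3 ∨ x1)   [distribute ∨ over ∧]
⇔ (¬x1 ∨ x3) ∧ (¬x1 ∨ x2)   [simplify]

(¬x1 ∨ x3) ∧ (¬x1 ∨ x2)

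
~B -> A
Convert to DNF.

~B -> A
≡ ~~B | A   (eliminate ->)
≡ B | A   (double negation)

B | A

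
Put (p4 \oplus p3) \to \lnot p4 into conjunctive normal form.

\lnot p4 \lor p3

(p4 \oplus p3) \to \lnot p4
≡ \lnot (p4 \oplus p3) \lor \lnot p4
≡ \lnot ((p4 \lor p3) \land \lnot (p4 \land p3)) \lor \lnot p4
≡ \lnot (p4 \lor p3) \lor \lnot \lnot (p4 \land p3) \lor \lnot p4
≡ (\lnot p4 \land \lnot p3) \lor \lnot \lnot (p4 \land p3) \lor \lnot p4
≡ (\lnot p4 \land \lnot p3) \lor (p4 \land p3) \lor \lnot p4
≡ (\lnot p4 \lor p4 \lor \lnot p4) \land (\lnot p4 \lor p3 \lor \lnot p4) \land (\lnot p3 \lor p4 \lor \lnot p4) \land (\lnot p3 \lor p3 \lor \lnot p4)
≡ \lnot p4 \lor p3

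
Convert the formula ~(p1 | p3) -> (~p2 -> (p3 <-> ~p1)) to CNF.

p1 | p3 | p2

~(p1 | p3) -> (~p2 -> (p3 <-> ~p1))
= ~~(p1 | p3) | (~p2 -> (p3 <-> ~p1))   [eliminate ->]
= ~~(p1 | p3) | ~~p2 | (p3 <-> ~p1)   [eliminate ->]
= ~~(p1 | p3) | ~~p2 | ((p3 -> ~p1) & (~p1 -> p3))   [eliminate <->]
= ~~(p1 | p3) | ~~p2 | ((~p3 | ~p1) & (~p1 -> p3))   [eliminate ->]
= ~~(p1 | p3) | ~~p2 | ((~p3 | ~p1) & (~~p1 | p3))   [eliminate ->]
= p1 | p3 | ~~p2 | ((~p3 | ~p1) & (~~p1 | p3))   [double negation]
= p1 | p3 | p2 | ((~p3 | ~p1) & (~~p1 | p3))   [double negation]
= p1 | p3 | p2 | ((~p3 | ~p1) & (p1 | p3))   [double negation]
= (p1 | p3 | p2 | ~p3 | ~p1) & (p1 | p3 | p2 | p1 | p3)   [distribute | over &]
= p1 | p3 | p2   [simplify]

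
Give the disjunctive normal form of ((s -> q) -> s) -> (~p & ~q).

~s | (~p & ~q)

((s -> q) -> s) -> (~p & ~q)
= ~((s -> q) -> s) | (~p & ~q)   [eliminate ->]
= ~(~(s -> q) | s) | (~p & ~q)   [eliminate ->]
= ~(~(~s | q) | s) | (~p & ~q)   [eliminate ->]
= (~~(~s | q) & ~s) | (~p & ~q)   [De Morgan]
= ((~s | q) & ~s) | (~p & ~q)   [double negation]
= (~s & ~s) | (q & ~s) | (~p & ~q)   [distribute & over |]
= ~s | (~p & ~q)   [simplify]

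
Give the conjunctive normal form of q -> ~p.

~q | ~p

q -> ~p
⇔ ~q | ~p   [eliminate ->]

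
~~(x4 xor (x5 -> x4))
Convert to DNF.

~x4 & ~x5

~~(x4 xor (x5 -> x4))
= ~~((x4 & ~(x5 -> x4)) | (~x4 & (x5 -> x4)))   (expand xor)
= ~~((x4 & ~(~x5 | x4)) | (~x4 & (x5 -> x4)))   (eliminate ->)
= ~~((x4 & ~(~x5 | x4)) | (~x4 & (~x5 | x4)))   (eliminate ->)
= (x4 & ~(~x5 | x4)) | (~x4 & (~x5 | x4))   (double negation)
= (x4 & ~~x5 & ~x4) | (~x4 & (~x5 | x4))   (De Morgan)
= (x4 & x5 & ~x4) | (~x4 & (~x5 | x4))   (double negation)
= (x4 & x5 & ~x4) | (~x4 & ~x5) | (~x4 & x4)   (distribute & over |)
= ~x4 & ~x5   (simplify)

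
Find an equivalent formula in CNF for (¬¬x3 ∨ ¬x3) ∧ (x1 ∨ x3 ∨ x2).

(¬¬x3 ∨ ¬x3) ∧ (x1 ∨ x3 ∨ x2)
= (x3 ∨ ¬x3) ∧ (x1 ∨ x3 ∨ x2)   [double negation]
= x1 ∨ x3 ∨ x2   [simplify]

x1 ∨ x3 ∨ x2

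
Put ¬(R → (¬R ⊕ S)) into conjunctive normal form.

R ∧ (¬S ∨ ¬R)

¬(R → (¬R ⊕ S))
≡ ¬(¬R ∨ (¬R ⊕ S))   [eliminate →]
≡ ¬(¬R ∨ ((¬R ∨ S) ∧ ¬(¬R ∧ S)))   [expand ⊕]
≡ ¬¬R ∧ ¬((¬R ∨ S) ∧ ¬(¬R ∧ S))   [De Morgan]
≡ R ∧ ¬((¬R ∨ S) ∧ ¬(¬R ∧ S))   [double negation]
≡ R ∧ (¬(¬R ∨ S) ∨ ¬¬(¬R ∧ S))   [De Morgan]
≡ R ∧ ((¬¬R ∧ ¬S) ∨ ¬¬(¬R ∧ S))   [De Morgan]
≡ R ∧ ((R ∧ ¬S) ∨ ¬¬(¬R ∧ S))   [double negation]
≡ R ∧ ((R ∧ ¬S) ∨ (¬R ∧ S))   [double negation]
≡ R ∧ (R ∨ ¬R) ∧ (R ∨ S) ∧ (¬S ∨ ¬R) ∧ (¬S ∨ S)   [distribute ∨ over ∧]
≡ R ∧ (¬S ∨ ¬R)   [simplify]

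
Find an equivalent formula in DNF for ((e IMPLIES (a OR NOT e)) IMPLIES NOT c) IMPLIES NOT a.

(NOT e AND c) OR (a AND c) OR NOT a

((e IMPLIES (a OR NOT e)) IMPLIES NOT c) IMPLIES NOT a
⇔ NOT ((e IMPLIES (a OR NOT e)) IMPLIES NOT c) OR NOT a
⇔ NOT (NOT (e IMPLIES (a OR NOT e)) OR NOT c) OR NOT a
⇔ NOT (NOT (NOT e OR a OR NOT e) OR NOT c) OR NOT a
⇔ (NOT NOT (NOT e OR a OR NOT e) AND NOT NOT c) OR NOT a
⇔ ((NOT e OR a OR NOT e) AND NOT NOT c) OR NOT a
⇔ ((NOT e OR a OR NOT e) AND c) OR NOT a
⇔ (NOT e AND c) OR (a AND c) OR (NOT e AND c) OR NOT a
⇔ (NOT e AND c) OR (a AND c) OR NOT a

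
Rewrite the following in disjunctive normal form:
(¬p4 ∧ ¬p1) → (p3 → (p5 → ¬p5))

p4 ∨ p1 ∨ ¬p3 ∨ ¬p5

(¬p4 ∧ ¬p1) → (p3 → (p5 → ¬p5))
≡ ¬(¬p4 ∧ ¬p1) ∨ (p3 → (p5 → ¬p5))   — eliminate →
≡ ¬(¬p4 ∧ ¬p1) ∨ ¬p3 ∨ (p5 → ¬p5)   — eliminate →
≡ ¬(¬p4 ∧ ¬p1) ∨ ¬p3 ∨ ¬p5 ∨ ¬p5   — eliminate →
≡ ¬¬p4 ∨ ¬¬p1 ∨ ¬p3 ∨ ¬p5 ∨ ¬p5   — De Morgan
≡ p4 ∨ ¬¬p1 ∨ ¬p3 ∨ ¬p5 ∨ ¬p5   — double negation
≡ p4 ∨ p1 ∨ ¬p3 ∨ ¬p5 ∨ ¬p5   — double negation
≡ p4 ∨ p1 ∨ ¬p3 ∨ ¬p5   — simplify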